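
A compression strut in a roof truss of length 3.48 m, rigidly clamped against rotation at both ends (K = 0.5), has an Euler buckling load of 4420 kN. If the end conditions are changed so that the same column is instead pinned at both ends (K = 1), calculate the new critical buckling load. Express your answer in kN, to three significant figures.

P_cr ≈ 1100 kN

P_cr ∝ 1/K², so P_cr,new = P_cr,old × (K_old/K_new)² = 4420 × (0.5/1)²
= 4420 × 0.2500 = 1100 kN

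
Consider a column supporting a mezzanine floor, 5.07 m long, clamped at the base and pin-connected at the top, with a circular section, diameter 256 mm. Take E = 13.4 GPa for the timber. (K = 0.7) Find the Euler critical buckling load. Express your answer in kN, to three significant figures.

I = πd⁴/64 = π×256⁴/64 = 2.108×10^8 mm⁴
I = 2.108×10^8 mm⁴ = 2.108×10^-4 m⁴
Effective length L_e = K·L = 0.7 × 5.07 = 3.549 m
P_cr = π²EI / L_e² = π² × 13.4×10⁹ × 2.108×10^-4 / 3.549² = 2.214×10^6 N

P_cr ≈ 2210 kN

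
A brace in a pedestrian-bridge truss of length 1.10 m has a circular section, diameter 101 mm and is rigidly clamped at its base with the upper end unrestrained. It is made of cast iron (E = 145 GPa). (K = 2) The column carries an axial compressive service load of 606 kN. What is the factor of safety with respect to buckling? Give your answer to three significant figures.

n ≈ 2.49

I = πd⁴/64 = π×101⁴/64 = 5.108×10^6 mm⁴
I = 5.108×10^6 mm⁴ = 5.108×10^-6 m⁴
Effective length L_e = K·L = 2 × 1.10 = 2.200 m
P_cr = π²EI / L_e² = π² × 145×10⁹ × 5.108×10^-6 / 2.200² = 1.510×10^6 N
Factor of safety n = P_cr / P = 1510.4 / 606 = 2.49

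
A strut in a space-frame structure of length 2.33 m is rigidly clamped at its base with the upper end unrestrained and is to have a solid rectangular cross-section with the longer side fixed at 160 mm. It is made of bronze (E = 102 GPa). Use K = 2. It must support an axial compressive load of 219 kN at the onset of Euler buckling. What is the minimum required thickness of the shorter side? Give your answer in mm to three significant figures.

b ≈ 70.8 mm

L_e = K·L = 2 × 2.33 = 4.660 m
Required I = P_cr·L_e²/(π²E) = 2.190×10^5 × 4.660² / (π² × 1.02×10^11) = 4.724×10^-6 m⁴
I_req = 4.724×10^6 mm⁴
Rectangle, weak axis: I_min = h·b³/12 with h = 160 mm fixed  ⇒  b = (12I/h)^(1/3) = 70.8 mm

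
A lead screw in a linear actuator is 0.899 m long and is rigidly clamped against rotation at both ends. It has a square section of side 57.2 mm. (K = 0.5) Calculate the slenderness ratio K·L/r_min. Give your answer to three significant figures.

I = a⁴/12 = 57.2⁴/12 = 8.921×10^5 mm⁴
A = 3.272×10^3 mm²;  r_min = √(I/A) = √(8.921×10^5/3.272×10^3) = 16.51 mm
L_e = K·L = 0.5 × 0.899 m = 0.4495 m = 449.50 mm
λ = L_e / r_min = 449.50 / 16.51 = 27.2

λ ≈ 27.2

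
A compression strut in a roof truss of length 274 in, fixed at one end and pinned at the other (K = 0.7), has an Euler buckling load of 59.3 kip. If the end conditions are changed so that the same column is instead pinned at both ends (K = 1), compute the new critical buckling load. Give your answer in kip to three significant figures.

P_cr ≈ 29.1 kip

P_cr ∝ 1/K², so P_cr,new = P_cr,old × (K_old/K_new)² = 59.3 × (0.7/1)²
= 59.3 × 0.4900 = 29.1 kip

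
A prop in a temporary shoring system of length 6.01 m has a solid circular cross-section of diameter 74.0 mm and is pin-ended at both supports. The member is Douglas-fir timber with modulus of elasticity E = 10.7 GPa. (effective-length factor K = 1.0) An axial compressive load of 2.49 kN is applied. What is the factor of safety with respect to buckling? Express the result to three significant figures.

I = πd⁴/64 = π×74.0⁴/64 = 1.472×10^6 mm⁴
I = 1.472×10^6 mm⁴ = 1.472×10^-6 m⁴
Effective length L_e = K·L = 1 × 6.01 = 6.010 m
P_cr = π²EI / L_e² = π² × 10.7×10⁹ × 1.472×10^-6 / 6.010² = 4.304×10^3 N
Factor of safety n = P_cr / P = 4.3036 / 2.49 = 1.73

n ≈ 1.73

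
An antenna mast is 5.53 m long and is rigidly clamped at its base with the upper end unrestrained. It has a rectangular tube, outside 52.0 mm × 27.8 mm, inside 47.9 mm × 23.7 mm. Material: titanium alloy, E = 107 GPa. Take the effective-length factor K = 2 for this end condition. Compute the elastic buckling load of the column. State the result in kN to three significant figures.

P_cr ≈ 0.345 kN

Weak-axis I_min = (h_o·b_o³ − h_i·b_i³)/12 with b_o = 27.8, b_i = 23.70 mm (shorter outer/inner sides).
I_min = (52.0×27.8³ − 47.90×23.70³)/12 = 3.996×10^4 mm⁴
I = 3.996×10^4 mm⁴ = 3.996×10^-8 m⁴
Effective length L_e = K·L = 2 × 5.53 = 11.06 m
P_cr = π²EI / L_e² = π² × 107×10⁹ × 3.996×10^-8 / 11.06² = 345.0 N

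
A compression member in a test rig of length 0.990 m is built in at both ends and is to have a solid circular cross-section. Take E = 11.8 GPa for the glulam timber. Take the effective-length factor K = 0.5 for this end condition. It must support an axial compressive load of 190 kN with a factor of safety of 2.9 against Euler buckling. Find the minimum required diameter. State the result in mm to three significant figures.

Required P_cr = n·P = 2.9 × 190 = 551.0 kN
L_e = K·L = 0.5 × 0.990 = 0.4950 m
Required I = P_cr·L_e²/(π²E) = 5.510×10^5 × 0.4950² / (π² × 1.18×10^10) = 1.159×10^-6 m⁴
I_req = 1.159×10^6 mm⁴
Solid circle: I = πd⁴/64  ⇒  d = (64I/π)^(1/4) = (64×1.159×10^6/π)^(1/4) = 69.7 mm

d ≈ 69.7 mm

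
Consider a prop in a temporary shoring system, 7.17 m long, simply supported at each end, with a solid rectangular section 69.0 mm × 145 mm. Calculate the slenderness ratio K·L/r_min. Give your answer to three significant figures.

For a rectangle r_min = b/√12 = 69.0/√12 = 19.92 mm
L_e = K·L = 1 × 7.17 m = 7.170 m = 7170.0 mm
λ = L_e / r_min = 7170.0 / 19.92 = 360

λ ≈ 360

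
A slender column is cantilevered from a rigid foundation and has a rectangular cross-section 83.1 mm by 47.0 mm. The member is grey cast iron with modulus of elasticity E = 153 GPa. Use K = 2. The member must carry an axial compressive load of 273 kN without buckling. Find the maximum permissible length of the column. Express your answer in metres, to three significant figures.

L_max ≈ 0.997 m

Buckling occurs about the weak axis: I_min = h·b³/12 with b = 47.0 mm (the shorter side).
I_min = 83.1×47.0³/12 = 7.190×10^5 mm⁴
I = 7.190×10^-7 m⁴
At the buckling limit P_cr = P = 2.730×10^5 N
From P_cr = π²EI/(K·L)²:  L = (1/K)·√(π²EI/P_cr) = (1/2)·√(π²×1.53×10^11×7.190×10^-7/2.730×10^5)
L = 0.997 m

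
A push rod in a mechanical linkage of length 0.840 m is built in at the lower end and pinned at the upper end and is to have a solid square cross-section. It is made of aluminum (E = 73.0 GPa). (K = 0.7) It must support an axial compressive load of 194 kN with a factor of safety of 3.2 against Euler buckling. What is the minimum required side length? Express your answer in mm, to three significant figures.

a ≈ 43.5 mm

Required P_cr = n·P = 3.2 × 194 = 620.8 kN
L_e = K·L = 0.7 × 0.840 = 0.5880 m
Required I = P_cr·L_e²/(π²E) = 6.208×10^5 × 0.5880² / (π² × 7.30×10^10) = 2.979×10^-7 m⁴
I_req = 2.979×10^5 mm⁴
Solid square: I = a⁴/12  ⇒  a = (12I)^(1/4) = (12×2.979×10^5)^(1/4) = 43.5 mm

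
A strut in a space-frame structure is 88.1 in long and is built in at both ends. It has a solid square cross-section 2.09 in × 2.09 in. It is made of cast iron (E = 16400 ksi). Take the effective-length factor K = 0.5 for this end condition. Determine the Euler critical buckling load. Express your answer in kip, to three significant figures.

I = a⁴/12 = 2.09⁴/12 = 1.590 in⁴
Effective length L_e = K·L = 0.5 × 88.1 = 44.05 in
P_cr = π²EI / L_e² = π² × 16400×10³ × 1.590 / 44.05² = 1.326×10^5 lb

P_cr ≈ 133 kip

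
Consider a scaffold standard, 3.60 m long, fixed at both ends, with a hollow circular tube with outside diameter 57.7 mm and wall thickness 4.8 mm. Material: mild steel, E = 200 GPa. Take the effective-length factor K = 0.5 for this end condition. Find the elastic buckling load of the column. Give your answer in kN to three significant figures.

P_cr ≈ 171 kN

Inner diameter d_i = 57.7 − 2×4.8 = 48.10 mm
I = π(d_o⁴ − d_i⁴)/64 = π(57.7⁴ − 48.10⁴)/64 = 2.813×10^5 mm⁴
I = 2.813×10^5 mm⁴ = 2.813×10^-7 m⁴
Effective length L_e = K·L = 0.5 × 3.60 = 1.800 m
P_cr = π²EI / L_e² = π² × 200×10⁹ × 2.813×10^-7 / 1.800² = 1.714×10^5 N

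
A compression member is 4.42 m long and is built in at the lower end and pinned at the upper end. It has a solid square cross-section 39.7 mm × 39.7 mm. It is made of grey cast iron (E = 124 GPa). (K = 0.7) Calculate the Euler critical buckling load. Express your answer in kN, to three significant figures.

P_cr ≈ 26.5 kN

I = a⁴/12 = 39.7⁴/12 = 2.070×10^5 mm⁴
I = 2.070×10^5 mm⁴ = 2.070×10^-7 m⁴
Effective length L_e = K·L = 0.7 × 4.42 = 3.094 m
P_cr = π²EI / L_e² = π² × 124×10⁹ × 2.070×10^-7 / 3.094² = 2.646×10^4 N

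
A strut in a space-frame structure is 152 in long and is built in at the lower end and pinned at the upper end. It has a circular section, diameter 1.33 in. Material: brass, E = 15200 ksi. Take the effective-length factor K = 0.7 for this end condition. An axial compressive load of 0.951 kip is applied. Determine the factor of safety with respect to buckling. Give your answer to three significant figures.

I = πd⁴/64 = π×1.33⁴/64 = 0.1536 in⁴
Effective length L_e = K·L = 0.7 × 152 = 106.4 in
P_cr = π²EI / L_e² = π² × 15200×10³ × 0.1536 / 106.4² = 2.035×10^3 lb
Factor of safety n = P_cr / P = 2.0353 / 0.951 = 2.14

n ≈ 2.14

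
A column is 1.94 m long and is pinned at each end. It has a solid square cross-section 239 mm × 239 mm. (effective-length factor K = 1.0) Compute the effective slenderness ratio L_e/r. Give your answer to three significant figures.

λ ≈ 28.1

For a square r = a/√12 = 239/√12 = 68.99 mm
L_e = K·L = 1 × 1.94 m = 1.940 m = 1940.0 mm
λ = L_e / r_min = 1940.0 / 68.99 = 28.1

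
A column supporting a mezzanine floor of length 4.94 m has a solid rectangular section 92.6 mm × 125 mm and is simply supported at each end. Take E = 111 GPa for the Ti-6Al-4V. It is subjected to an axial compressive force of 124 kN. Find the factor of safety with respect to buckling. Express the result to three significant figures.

n ≈ 2.99

Buckling occurs about the weak axis: I_min = h·b³/12 with b = 92.6 mm (the shorter side).
I_min = 125×92.6³/12 = 8.271×10^6 mm⁴
I = 8.271×10^6 mm⁴ = 8.271×10^-6 m⁴
Effective length L_e = K·L = 1 × 4.94 = 4.940 m
P_cr = π²EI / L_e² = π² × 111×10⁹ × 8.271×10^-6 / 4.940² = 3.713×10^5 N
Factor of safety n = P_cr / P = 371.30 / 124 = 2.99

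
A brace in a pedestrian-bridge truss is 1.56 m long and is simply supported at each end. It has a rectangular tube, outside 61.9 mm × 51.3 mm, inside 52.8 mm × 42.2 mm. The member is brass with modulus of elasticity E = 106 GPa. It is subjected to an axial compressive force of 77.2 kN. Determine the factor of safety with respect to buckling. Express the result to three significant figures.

Weak-axis I_min = (h_o·b_o³ − h_i·b_i³)/12 with b_o = 51.3, b_i = 42.20 mm (shorter outer/inner sides).
I_min = (61.9×51.3³ − 52.80×42.20³)/12 = 3.657×10^5 mm⁴
I = 3.657×10^5 mm⁴ = 3.657×10^-7 m⁴
Effective length L_e = K·L = 1 × 1.56 = 1.560 m
P_cr = π²EI / L_e² = π² × 106×10⁹ × 3.657×10^-7 / 1.560² = 1.572×10^5 N
Factor of safety n = P_cr / P = 157.23 / 77.2 = 2.04

n ≈ 2.04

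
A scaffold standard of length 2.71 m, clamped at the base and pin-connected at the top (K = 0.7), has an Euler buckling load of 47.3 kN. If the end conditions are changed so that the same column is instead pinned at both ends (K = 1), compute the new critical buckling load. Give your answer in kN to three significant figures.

P_cr ∝ 1/K², so P_cr,new = P_cr,old × (K_old/K_new)² = 47.3 × (0.7/1)²
= 47.3 × 0.4900 = 23.2 kN

P_cr ≈ 23.2 kN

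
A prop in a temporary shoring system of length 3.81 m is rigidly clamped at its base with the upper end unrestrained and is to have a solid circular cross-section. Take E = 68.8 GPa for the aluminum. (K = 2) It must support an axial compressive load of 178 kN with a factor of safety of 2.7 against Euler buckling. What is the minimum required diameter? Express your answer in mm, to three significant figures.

Required P_cr = n·P = 2.7 × 178 = 480.6 kN
L_e = K·L = 2 × 3.81 = 7.620 m
Required I = P_cr·L_e²/(π²E) = 4.806×10^5 × 7.620² / (π² × 6.88×10^10) = 4.110×10^-5 m⁴
I_req = 4.110×10^7 mm⁴
Solid circle: I = πd⁴/64  ⇒  d = (64I/π)^(1/4) = (64×4.110×10^7/π)^(1/4) = 170 mm

d ≈ 170 mm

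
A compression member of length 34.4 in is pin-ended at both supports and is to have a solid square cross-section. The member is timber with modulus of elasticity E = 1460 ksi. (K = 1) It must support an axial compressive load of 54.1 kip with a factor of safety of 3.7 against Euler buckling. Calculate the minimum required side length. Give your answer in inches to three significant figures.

Required P_cr = n·P = 3.7 × 54.1 = 200.2 kip
L_e = K·L = 1 × 34.4 = 34.40 in
Required I = P_cr·L_e²/(π²E) = 2.002×10^5 × 34.40² / (π² × 1.46×10^6) = 16.44 in⁴
Solid square: I = a⁴/12  ⇒  a = (12I)^(1/4) = (12×16.44)^(1/4) = 3.75 in

a ≈ 3.75 in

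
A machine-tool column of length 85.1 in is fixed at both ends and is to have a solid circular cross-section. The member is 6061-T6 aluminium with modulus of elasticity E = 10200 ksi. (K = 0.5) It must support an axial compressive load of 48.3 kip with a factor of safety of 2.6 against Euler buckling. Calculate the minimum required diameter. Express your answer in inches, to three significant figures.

Required P_cr = n·P = 2.6 × 48.3 = 125.6 kip
L_e = K·L = 0.5 × 85.1 = 42.55 in
Required I = P_cr·L_e²/(π²E) = 1.256×10^5 × 42.55² / (π² × 1.02×10^7) = 2.258 in⁴
Solid circle: I = πd⁴/64  ⇒  d = (64I/π)^(1/4) = (64×2.258/π)^(1/4) = 2.60 in

d ≈ 2.60 in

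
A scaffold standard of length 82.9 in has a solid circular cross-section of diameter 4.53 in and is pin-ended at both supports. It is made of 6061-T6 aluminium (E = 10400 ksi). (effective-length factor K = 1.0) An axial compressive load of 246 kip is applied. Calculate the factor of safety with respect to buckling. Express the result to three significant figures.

I = πd⁴/64 = π×4.53⁴/64 = 20.67 in⁴
Effective length L_e = K·L = 1 × 82.9 = 82.90 in
P_cr = π²EI / L_e² = π² × 10400×10³ × 20.67 / 82.90² = 3.087×10^5 lb
Factor of safety n = P_cr / P = 308.74 / 246 = 1.26

n ≈ 1.26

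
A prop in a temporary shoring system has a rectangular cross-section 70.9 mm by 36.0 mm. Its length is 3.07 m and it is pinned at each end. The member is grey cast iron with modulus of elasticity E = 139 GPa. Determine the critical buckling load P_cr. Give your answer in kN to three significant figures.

P_cr ≈ 40.1 kN

Buckling occurs about the weak axis: I_min = h·b³/12 with b = 36.0 mm (the shorter side).
I_min = 70.9×36.0³/12 = 2.757×10^5 mm⁴
I = 2.757×10^5 mm⁴ = 2.757×10^-7 m⁴
Effective length L_e = K·L = 1 × 3.07 = 3.070 m
P_cr = π²EI / L_e² = π² × 139×10⁹ × 2.757×10^-7 / 3.070² = 4.012×10^4 N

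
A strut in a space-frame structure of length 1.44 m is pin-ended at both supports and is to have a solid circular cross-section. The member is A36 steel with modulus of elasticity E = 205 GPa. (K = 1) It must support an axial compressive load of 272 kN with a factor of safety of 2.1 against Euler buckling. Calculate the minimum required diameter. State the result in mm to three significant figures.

Required P_cr = n·P = 2.1 × 272 = 571.2 kN
L_e = K·L = 1 × 1.44 = 1.440 m
Required I = P_cr·L_e²/(π²E) = 5.712×10^5 × 1.440² / (π² × 2.05×10^11) = 5.854×10^-7 m⁴
I_req = 5.854×10^5 mm⁴
Solid circle: I = πd⁴/64  ⇒  d = (64I/π)^(1/4) = (64×5.854×10^5/π)^(1/4) = 58.8 mm

d ≈ 58.8 mm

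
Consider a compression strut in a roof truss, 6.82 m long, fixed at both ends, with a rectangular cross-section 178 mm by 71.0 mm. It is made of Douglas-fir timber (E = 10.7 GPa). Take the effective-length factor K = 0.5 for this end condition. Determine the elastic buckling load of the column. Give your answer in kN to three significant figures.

P_cr ≈ 48.2 kN

Buckling occurs about the weak axis: I_min = h·b³/12 with b = 71.0 mm (the shorter side).
I_min = 178×71.0³/12 = 5.309×10^6 mm⁴
I = 5.309×10^6 mm⁴ = 5.309×10^-6 m⁴
Effective length L_e = K·L = 0.5 × 6.82 = 3.410 m
P_cr = π²EI / L_e² = π² × 10.7×10⁹ × 5.309×10^-6 / 3.410² = 4.822×10^4 N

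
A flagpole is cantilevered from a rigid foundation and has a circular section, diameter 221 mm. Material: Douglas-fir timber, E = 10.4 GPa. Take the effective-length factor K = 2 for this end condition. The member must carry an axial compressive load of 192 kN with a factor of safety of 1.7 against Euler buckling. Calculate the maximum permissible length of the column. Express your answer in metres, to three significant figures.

L_max ≈ 3.03 m

I = πd⁴/64 = π×221⁴/64 = 1.171×10^8 mm⁴
I = 1.171×10^-4 m⁴
Required critical load P_cr = n·P = 1.7 × 192 = 326.4 kN = 3.264×10^5 N
From P_cr = π²EI/(K·L)²:  L = (1/K)·√(π²EI/P_cr) = (1/2)·√(π²×1.04×10^10×1.171×10^-4/3.264×10^5)
L = 3.03 m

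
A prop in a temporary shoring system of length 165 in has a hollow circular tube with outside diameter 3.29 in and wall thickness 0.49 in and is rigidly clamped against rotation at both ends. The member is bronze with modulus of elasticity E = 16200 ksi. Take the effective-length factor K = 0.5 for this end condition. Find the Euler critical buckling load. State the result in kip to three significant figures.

P_cr ≈ 102 kip

Inner diameter d_i = 3.29 − 2×0.49 = 2.310 in
I = π(d_o⁴ − d_i⁴)/64 = π(3.29⁴ − 2.310⁴)/64 = 4.353 in⁴
Effective length L_e = K·L = 0.5 × 165 = 82.50 in
P_cr = π²EI / L_e² = π² × 16200×10³ × 4.353 / 82.50² = 1.023×10^5 lb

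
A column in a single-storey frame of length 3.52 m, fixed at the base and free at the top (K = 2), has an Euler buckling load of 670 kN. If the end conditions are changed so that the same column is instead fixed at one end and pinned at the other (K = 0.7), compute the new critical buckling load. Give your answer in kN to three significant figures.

P_cr ∝ 1/K², so P_cr,new = P_cr,old × (K_old/K_new)² = 670 × (2/0.7)²
= 670 × 8.163 = 5470 kN

P_cr ≈ 5470 kN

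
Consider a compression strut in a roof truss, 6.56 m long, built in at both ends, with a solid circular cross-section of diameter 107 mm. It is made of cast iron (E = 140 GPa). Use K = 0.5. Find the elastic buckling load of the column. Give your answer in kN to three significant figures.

P_cr ≈ 826 kN

I = πd⁴/64 = π×107⁴/64 = 6.434×10^6 mm⁴
I = 6.434×10^6 mm⁴ = 6.434×10^-6 m⁴
Effective length L_e = K·L = 0.5 × 6.56 = 3.280 m
P_cr = π²EI / L_e² = π² × 140×10⁹ × 6.434×10^-6 / 3.280² = 8.264×10^5 N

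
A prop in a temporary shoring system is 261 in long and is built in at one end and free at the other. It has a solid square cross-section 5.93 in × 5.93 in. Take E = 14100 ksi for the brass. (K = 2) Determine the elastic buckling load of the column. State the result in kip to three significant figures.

P_cr ≈ 52.6 kip

I = a⁴/12 = 5.93⁴/12 = 103.0 in⁴
Effective length L_e = K·L = 2 × 261 = 522.0 in
P_cr = π²EI / L_e² = π² × 14100×10³ × 103.0 / 522.0² = 5.263×10^4 lb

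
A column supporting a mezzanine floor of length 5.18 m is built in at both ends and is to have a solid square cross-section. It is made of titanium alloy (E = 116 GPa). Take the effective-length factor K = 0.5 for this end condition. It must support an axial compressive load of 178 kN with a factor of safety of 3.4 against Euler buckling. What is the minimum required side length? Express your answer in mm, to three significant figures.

a ≈ 80.8 mm

Required P_cr = n·P = 3.4 × 178 = 605.2 kN
L_e = K·L = 0.5 × 5.18 = 2.590 m
Required I = P_cr·L_e²/(π²E) = 6.052×10^5 × 2.590² / (π² × 1.16×10^11) = 3.546×10^-6 m⁴
I_req = 3.546×10^6 mm⁴
Solid square: I = a⁴/12  ⇒  a = (12I)^(1/4) = (12×3.546×10^6)^(1/4) = 80.8 mm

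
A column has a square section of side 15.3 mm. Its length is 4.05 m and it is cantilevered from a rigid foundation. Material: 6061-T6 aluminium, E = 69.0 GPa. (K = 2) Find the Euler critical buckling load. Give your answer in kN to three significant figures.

I = a⁴/12 = 15.3⁴/12 = 4.567×10^3 mm⁴
I = 4.567×10^3 mm⁴ = 4.567×10^-9 m⁴
Effective length L_e = K·L = 2 × 4.05 = 8.100 m
P_cr = π²EI / L_e² = π² × 69.0×10⁹ × 4.567×10^-9 / 8.100² = 47.40 N

P_cr ≈ 0.0474 kN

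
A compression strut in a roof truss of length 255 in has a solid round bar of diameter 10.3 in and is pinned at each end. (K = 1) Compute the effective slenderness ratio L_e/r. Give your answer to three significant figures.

For a solid circle r = d/4 = 10.3/4 = 2.575 in
L_e = K·L = 1 × 255 = 255.0 in
λ = L_e / r_min = 255.00 / 2.575 = 99.0

λ ≈ 99.0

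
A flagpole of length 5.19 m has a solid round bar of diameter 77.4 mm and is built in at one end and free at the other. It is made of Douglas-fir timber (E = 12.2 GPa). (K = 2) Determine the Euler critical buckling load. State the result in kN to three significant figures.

P_cr ≈ 1.97 kN

I = πd⁴/64 = π×77.4⁴/64 = 1.762×10^6 mm⁴
I = 1.762×10^6 mm⁴ = 1.762×10^-6 m⁴
Effective length L_e = K·L = 2 × 5.19 = 10.38 m
P_cr = π²EI / L_e² = π² × 12.2×10⁹ × 1.762×10^-6 / 10.38² = 1.969×10^3 N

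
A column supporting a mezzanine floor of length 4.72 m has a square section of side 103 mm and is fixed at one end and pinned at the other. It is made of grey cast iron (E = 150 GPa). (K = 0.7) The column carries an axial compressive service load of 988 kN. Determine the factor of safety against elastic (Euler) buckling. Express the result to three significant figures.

I = a⁴/12 = 103⁴/12 = 9.379×10^6 mm⁴
I = 9.379×10^6 mm⁴ = 9.379×10^-6 m⁴
Effective length L_e = K·L = 0.7 × 4.72 = 3.304 m
P_cr = π²EI / L_e² = π² × 150×10⁹ × 9.379×10^-6 / 3.304² = 1.272×10^6 N
Factor of safety n = P_cr / P = 1272.0 / 988 = 1.29

n ≈ 1.29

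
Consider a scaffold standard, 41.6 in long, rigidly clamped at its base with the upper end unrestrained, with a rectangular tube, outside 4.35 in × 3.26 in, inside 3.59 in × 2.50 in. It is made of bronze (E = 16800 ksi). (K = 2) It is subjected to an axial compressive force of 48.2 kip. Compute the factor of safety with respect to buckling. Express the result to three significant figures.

n ≈ 3.92

Weak-axis I_min = (h_o·b_o³ − h_i·b_i³)/12 with b_o = 3.26, b_i = 2.500 in (shorter outer/inner sides).
I_min = (4.35×3.26³ − 3.590×2.500³)/12 = 7.885 in⁴
Effective length L_e = K·L = 2 × 41.6 = 83.20 in
P_cr = π²EI / L_e² = π² × 16800×10³ × 7.885 / 83.20² = 1.889×10^5 lb
Factor of safety n = P_cr / P = 188.86 / 48.2 = 3.92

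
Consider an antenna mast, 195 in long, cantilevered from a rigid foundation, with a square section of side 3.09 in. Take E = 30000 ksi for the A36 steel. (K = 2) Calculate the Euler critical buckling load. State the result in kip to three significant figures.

I = a⁴/12 = 3.09⁴/12 = 7.597 in⁴
Effective length L_e = K·L = 2 × 195 = 390.0 in
P_cr = π²EI / L_e² = π² × 30000×10³ × 7.597 / 390.0² = 1.479×10^4 lb

P_cr ≈ 14.8 kip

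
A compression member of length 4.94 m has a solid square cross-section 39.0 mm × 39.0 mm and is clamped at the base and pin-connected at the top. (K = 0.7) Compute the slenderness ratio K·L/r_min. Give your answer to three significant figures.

For a square r = a/√12 = 39.0/√12 = 11.26 mm
L_e = K·L = 0.7 × 4.94 m = 3.458 m = 3458.0 mm
λ = L_e / r_min = 3458.0 / 11.26 = 307

λ ≈ 307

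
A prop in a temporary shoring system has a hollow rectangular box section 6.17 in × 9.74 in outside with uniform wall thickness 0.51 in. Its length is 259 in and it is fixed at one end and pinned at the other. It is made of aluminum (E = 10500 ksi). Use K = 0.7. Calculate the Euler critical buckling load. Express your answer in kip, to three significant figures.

P_cr ≈ 288 kip

Inner dimensions: h_i = 9.74 − 2×0.51 = 8.720 in, b_i = 6.17 − 2×0.51 = 5.150 in
Weak-axis I_min = (h_o·b_o³ − h_i·b_i³)/12 with b_o = 6.17, b_i = 5.150 in (shorter outer/inner sides).
I_min = (9.74×6.17³ − 8.720×5.150³)/12 = 91.39 in⁴
Effective length L_e = K·L = 0.7 × 259 = 181.3 in
P_cr = π²EI / L_e² = π² × 10500×10³ × 91.39 / 181.3² = 2.881×10^5 lb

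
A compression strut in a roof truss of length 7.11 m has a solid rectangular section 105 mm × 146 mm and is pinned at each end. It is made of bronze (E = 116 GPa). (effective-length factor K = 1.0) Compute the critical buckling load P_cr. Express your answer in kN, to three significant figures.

P_cr ≈ 319 kN

Buckling occurs about the weak axis: I_min = h·b³/12 with b = 105 mm (the shorter side).
I_min = 146×105³/12 = 1.408×10^7 mm⁴
I = 1.408×10^7 mm⁴ = 1.408×10^-5 m⁴
Effective length L_e = K·L = 1 × 7.11 = 7.110 m
P_cr = π²EI / L_e² = π² × 116×10⁹ × 1.408×10^-5 / 7.110² = 3.190×10^5 N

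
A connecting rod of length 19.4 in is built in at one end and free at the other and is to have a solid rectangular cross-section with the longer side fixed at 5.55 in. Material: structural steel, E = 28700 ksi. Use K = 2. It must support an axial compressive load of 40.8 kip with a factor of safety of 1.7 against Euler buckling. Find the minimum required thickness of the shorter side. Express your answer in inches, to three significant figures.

Required P_cr = n·P = 1.7 × 40.8 = 69.36 kip
L_e = K·L = 2 × 19.4 = 38.80 in
Required I = P_cr·L_e²/(π²E) = 6.936×10^4 × 38.80² / (π² × 2.87×10^7) = 0.3686 in⁴
Rectangle, weak axis: I_min = h·b³/12 with h = 5.55 in fixed  ⇒  b = (12I/h)^(1/3) = 0.927 in

b ≈ 0.927 in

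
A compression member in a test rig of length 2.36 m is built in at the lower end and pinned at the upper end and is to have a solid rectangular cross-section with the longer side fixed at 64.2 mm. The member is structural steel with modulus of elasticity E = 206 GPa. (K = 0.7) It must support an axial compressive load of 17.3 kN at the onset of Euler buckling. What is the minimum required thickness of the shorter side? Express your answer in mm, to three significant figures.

b ≈ 16.3 mm

L_e = K·L = 0.7 × 2.36 = 1.652 m
Required I = P_cr·L_e²/(π²E) = 1.730×10^4 × 1.652² / (π² × 2.06×10^11) = 2.322×10^-8 m⁴
I_req = 2.322×10^4 mm⁴
Rectangle, weak axis: I_min = h·b³/12 with h = 64.2 mm fixed  ⇒  b = (12I/h)^(1/3) = 16.3 mm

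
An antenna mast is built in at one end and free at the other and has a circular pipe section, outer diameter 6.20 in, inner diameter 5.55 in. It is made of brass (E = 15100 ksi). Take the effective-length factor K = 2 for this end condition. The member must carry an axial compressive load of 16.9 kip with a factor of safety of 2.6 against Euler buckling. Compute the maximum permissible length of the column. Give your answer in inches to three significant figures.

d_o = 6.20 in, d_i = 5.55 in
I = π(d_o⁴ − d_i⁴)/64 = π(6.20⁴ − 5.550⁴)/64 = 25.96 in⁴
Required critical load P_cr = n·P = 2.6 × 16.9 = 43.94 kip = 4.394×10^4 lb
From P_cr = π²EI/(K·L)²:  L = (1/K)·√(π²EI/P_cr) = (1/2)·√(π²×1.51×10^7×25.96/4.394×10^4)
L = 148 in

L_max ≈ 148 in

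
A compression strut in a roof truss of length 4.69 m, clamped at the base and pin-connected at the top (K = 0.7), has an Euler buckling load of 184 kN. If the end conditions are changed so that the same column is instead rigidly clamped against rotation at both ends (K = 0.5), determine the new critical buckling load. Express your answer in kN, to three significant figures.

P_cr ∝ 1/K², so P_cr,new = P_cr,old × (K_old/K_new)² = 184 × (0.7/0.5)²
= 184 × 1.960 = 361 kN

P_cr ≈ 361 kN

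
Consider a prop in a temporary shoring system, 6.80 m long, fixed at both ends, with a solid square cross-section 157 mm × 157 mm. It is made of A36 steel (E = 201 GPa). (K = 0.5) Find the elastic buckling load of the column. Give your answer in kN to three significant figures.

I = a⁴/12 = 157⁴/12 = 5.063×10^7 mm⁴
I = 5.063×10^7 mm⁴ = 5.063×10^-5 m⁴
Effective length L_e = K·L = 0.5 × 6.80 = 3.400 m
P_cr = π²EI / L_e² = π² × 201×10⁹ × 5.063×10^-5 / 3.400² = 8.689×10^6 N

P_cr ≈ 8690 kN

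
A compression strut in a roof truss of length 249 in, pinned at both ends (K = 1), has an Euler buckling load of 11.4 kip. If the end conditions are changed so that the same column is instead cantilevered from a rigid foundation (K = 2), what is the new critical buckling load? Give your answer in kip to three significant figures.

P_cr ≈ 2.85 kip

P_cr ∝ 1/K², so P_cr,new = P_cr,old × (K_old/K_new)² = 11.4 × (1/2)²
= 11.4 × 0.2500 = 2.85 kip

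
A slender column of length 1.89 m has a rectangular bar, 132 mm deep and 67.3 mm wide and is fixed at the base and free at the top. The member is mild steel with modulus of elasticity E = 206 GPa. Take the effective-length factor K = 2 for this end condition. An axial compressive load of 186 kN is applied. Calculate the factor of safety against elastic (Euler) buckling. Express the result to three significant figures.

n ≈ 2.57

Buckling occurs about the weak axis: I_min = h·b³/12 with b = 67.3 mm (the shorter side).
I_min = 132×67.3³/12 = 3.353×10^6 mm⁴
I = 3.353×10^6 mm⁴ = 3.353×10^-6 m⁴
Effective length L_e = K·L = 2 × 1.89 = 3.780 m
P_cr = π²EI / L_e² = π² × 206×10⁹ × 3.353×10^-6 / 3.780² = 4.771×10^5 N
Factor of safety n = P_cr / P = 477.11 / 186 = 2.57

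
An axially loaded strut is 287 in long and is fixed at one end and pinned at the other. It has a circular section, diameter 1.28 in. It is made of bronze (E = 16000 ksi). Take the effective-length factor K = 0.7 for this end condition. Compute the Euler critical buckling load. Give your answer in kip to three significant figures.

P_cr ≈ 0.516 kip

I = πd⁴/64 = π×1.28⁴/64 = 0.1318 in⁴
Effective length L_e = K·L = 0.7 × 287 = 200.9 in
P_cr = π²EI / L_e² = π² × 16000×10³ × 0.1318 / 200.9² = 515.5 lb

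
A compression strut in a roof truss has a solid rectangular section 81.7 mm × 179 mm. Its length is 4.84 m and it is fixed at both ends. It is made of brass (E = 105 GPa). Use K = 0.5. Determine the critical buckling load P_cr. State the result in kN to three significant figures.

Buckling occurs about the weak axis: I_min = h·b³/12 with b = 81.7 mm (the shorter side).
I_min = 179×81.7³/12 = 8.135×10^6 mm⁴
I = 8.135×10^6 mm⁴ = 8.135×10^-6 m⁴
Effective length L_e = K·L = 0.5 × 4.84 = 2.420 m
P_cr = π²EI / L_e² = π² × 105×10⁹ × 8.135×10^-6 / 2.420² = 1.439×10^6 N

P_cr ≈ 1440 kN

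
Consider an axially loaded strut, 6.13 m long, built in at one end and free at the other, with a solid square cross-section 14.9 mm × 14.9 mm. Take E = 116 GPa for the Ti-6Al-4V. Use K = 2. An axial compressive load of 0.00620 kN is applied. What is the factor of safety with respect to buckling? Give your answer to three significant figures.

I = a⁴/12 = 14.9⁴/12 = 4.107×10^3 mm⁴
I = 4.107×10^3 mm⁴ = 4.107×10^-9 m⁴
Effective length L_e = K·L = 2 × 6.13 = 12.26 m
P_cr = π²EI / L_e² = π² × 116×10⁹ × 4.107×10^-9 / 12.26² = 31.29 N
Factor of safety n = P_cr / P = 0.031285 / 0.00620 = 5.05

n ≈ 5.05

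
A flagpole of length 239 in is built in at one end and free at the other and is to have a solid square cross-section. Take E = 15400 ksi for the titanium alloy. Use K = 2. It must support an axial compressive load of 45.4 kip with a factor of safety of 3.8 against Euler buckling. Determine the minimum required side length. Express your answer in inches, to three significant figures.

a ≈ 7.47 in

Required P_cr = n·P = 3.8 × 45.4 = 172.5 kip
L_e = K·L = 2 × 239 = 478.0 in
Required I = P_cr·L_e²/(π²E) = 1.725×10^5 × 478.0² / (π² × 1.54×10^7) = 259.3 in⁴
Solid square: I = a⁴/12  ⇒  a = (12I)^(1/4) = (12×259.3)^(1/4) = 7.47 in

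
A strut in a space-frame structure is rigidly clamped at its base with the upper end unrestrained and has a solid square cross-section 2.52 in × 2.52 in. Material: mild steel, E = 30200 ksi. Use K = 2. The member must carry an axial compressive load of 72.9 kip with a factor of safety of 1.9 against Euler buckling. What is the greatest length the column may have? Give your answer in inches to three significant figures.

L_max ≈ 42.5 in

I = a⁴/12 = 2.52⁴/12 = 3.361 in⁴
Required critical load P_cr = n·P = 1.9 × 72.9 = 138.5 kip = 1.385×10^5 lb
From P_cr = π²EI/(K·L)²:  L = (1/K)·√(π²EI/P_cr) = (1/2)·√(π²×3.02×10^7×3.361/1.385×10^5)
L = 42.5 in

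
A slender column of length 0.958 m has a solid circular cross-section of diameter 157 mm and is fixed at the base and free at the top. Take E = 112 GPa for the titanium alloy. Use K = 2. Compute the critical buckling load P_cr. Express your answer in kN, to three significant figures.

P_cr ≈ 8980 kN

I = πd⁴/64 = π×157⁴/64 = 2.982×10^7 mm⁴
I = 2.982×10^7 mm⁴ = 2.982×10^-5 m⁴
Effective length L_e = K·L = 2 × 0.958 = 1.916 m
P_cr = π²EI / L_e² = π² × 112×10⁹ × 2.982×10^-5 / 1.916² = 8.980×10^6 N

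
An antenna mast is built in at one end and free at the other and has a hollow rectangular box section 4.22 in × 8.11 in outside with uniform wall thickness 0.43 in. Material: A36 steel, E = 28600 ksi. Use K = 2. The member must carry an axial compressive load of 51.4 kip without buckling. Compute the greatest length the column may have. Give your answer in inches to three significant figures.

L_max ≈ 196 in

Inner dimensions: h_i = 8.11 − 2×0.43 = 7.250 in, b_i = 4.22 − 2×0.43 = 3.360 in
Weak-axis I_min = (h_o·b_o³ − h_i·b_i³)/12 with b_o = 4.22, b_i = 3.360 in (shorter outer/inner sides).
I_min = (8.11×4.22³ − 7.250×3.360³)/12 = 27.87 in⁴
At the buckling limit P_cr = P = 5.140×10^4 lb
From P_cr = π²EI/(K·L)²:  L = (1/K)·√(π²EI/P_cr) = (1/2)·√(π²×2.86×10^7×27.87/5.140×10^4)
L = 196 in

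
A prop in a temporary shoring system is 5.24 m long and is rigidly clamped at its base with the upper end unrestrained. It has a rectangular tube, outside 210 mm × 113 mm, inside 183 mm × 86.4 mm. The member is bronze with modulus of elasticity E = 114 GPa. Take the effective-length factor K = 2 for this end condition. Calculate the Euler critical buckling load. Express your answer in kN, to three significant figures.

P_cr ≈ 158 kN

Weak-axis I_min = (h_o·b_o³ − h_i·b_i³)/12 with b_o = 113, b_i = 86.40 mm (shorter outer/inner sides).
I_min = (210×113³ − 183.0×86.40³)/12 = 1.541×10^7 mm⁴
I = 1.541×10^7 mm⁴ = 1.541×10^-5 m⁴
Effective length L_e = K·L = 2 × 5.24 = 10.48 m
P_cr = π²EI / L_e² = π² × 114×10⁹ × 1.541×10^-5 / 10.48² = 1.579×10^5 N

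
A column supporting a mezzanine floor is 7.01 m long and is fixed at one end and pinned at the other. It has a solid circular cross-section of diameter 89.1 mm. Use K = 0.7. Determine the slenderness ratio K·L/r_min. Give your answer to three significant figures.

I = πd⁴/64 = π×89.1⁴/64 = 3.094×10^6 mm⁴
A = 6.235×10^3 mm²;  r_min = √(I/A) = √(3.094×10^6/6.235×10^3) = 22.28 mm
L_e = K·L = 0.7 × 7.01 m = 4.907 m = 4907.0 mm
λ = L_e / r_min = 4907.0 / 22.28 = 220

λ ≈ 220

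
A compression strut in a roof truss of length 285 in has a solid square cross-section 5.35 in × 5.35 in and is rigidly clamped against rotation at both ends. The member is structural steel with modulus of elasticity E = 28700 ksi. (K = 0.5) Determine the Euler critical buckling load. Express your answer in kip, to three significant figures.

I = a⁴/12 = 5.35⁴/12 = 68.27 in⁴
Effective length L_e = K·L = 0.5 × 285 = 142.5 in
P_cr = π²EI / L_e² = π² × 28700×10³ × 68.27 / 142.5² = 9.523×10^5 lb

P_cr ≈ 952 kip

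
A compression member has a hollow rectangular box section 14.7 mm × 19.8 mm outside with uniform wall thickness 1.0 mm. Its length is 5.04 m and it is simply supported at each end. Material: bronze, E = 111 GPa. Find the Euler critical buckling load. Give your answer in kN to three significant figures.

Inner dimensions: h_i = 19.8 − 2×1.0 = 17.80 mm, b_i = 14.7 − 2×1.0 = 12.70 mm
Weak-axis I_min = (h_o·b_o³ − h_i·b_i³)/12 with b_o = 14.7, b_i = 12.70 mm (shorter outer/inner sides).
I_min = (19.8×14.7³ − 17.80×12.70³)/12 = 2.203×10^3 mm⁴
I = 2.203×10^3 mm⁴ = 2.203×10^-9 m⁴
Effective length L_e = K·L = 1 × 5.04 = 5.040 m
P_cr = π²EI / L_e² = π² × 111×10⁹ × 2.203×10^-9 / 5.040² = 95.00 N

P_cr ≈ 0.0950 kN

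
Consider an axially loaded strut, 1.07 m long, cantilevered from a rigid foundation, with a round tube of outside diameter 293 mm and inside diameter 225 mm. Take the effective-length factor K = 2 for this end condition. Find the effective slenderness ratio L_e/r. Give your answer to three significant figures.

λ ≈ 23.2

d_o = 293 mm, d_i = 225 mm
I = π(d_o⁴ − d_i⁴)/64 = π(293⁴ − 225.0⁴)/64 = 2.360×10^8 mm⁴
A = 2.766×10^4 mm²;  r_min = √(I/A) = √(2.360×10^8/2.766×10^4) = 92.36 mm
L_e = K·L = 2 × 1.07 m = 2.140 m = 2140.0 mm
λ = L_e / r_min = 2140.0 / 92.36 = 23.2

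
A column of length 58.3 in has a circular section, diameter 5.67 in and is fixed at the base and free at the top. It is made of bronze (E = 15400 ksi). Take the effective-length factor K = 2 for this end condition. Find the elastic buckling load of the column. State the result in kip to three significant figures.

I = πd⁴/64 = π×5.67⁴/64 = 50.73 in⁴
Effective length L_e = K·L = 2 × 58.3 = 116.6 in
P_cr = π²EI / L_e² = π² × 15400×10³ × 50.73 / 116.6² = 5.672×10^5 lb

P_cr ≈ 567 kip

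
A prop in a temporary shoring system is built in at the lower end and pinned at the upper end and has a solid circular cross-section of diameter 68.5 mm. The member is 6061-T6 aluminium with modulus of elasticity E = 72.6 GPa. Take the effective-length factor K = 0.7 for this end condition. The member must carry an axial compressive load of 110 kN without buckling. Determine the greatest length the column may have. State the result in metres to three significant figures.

L_max ≈ 3.79 m

I = πd⁴/64 = π×68.5⁴/64 = 1.081×10^6 mm⁴
I = 1.081×10^-6 m⁴
At the buckling limit P_cr = P = 1.100×10^5 N
From P_cr = π²EI/(K·L)²:  L = (1/K)·√(π²EI/P_cr) = (1/0.7)·√(π²×7.26×10^10×1.081×10^-6/1.100×10^5)
L = 3.79 m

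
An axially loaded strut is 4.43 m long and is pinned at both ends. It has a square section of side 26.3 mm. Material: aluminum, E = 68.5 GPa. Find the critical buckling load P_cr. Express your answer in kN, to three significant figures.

I = a⁴/12 = 26.3⁴/12 = 3.987×10^4 mm⁴
I = 3.987×10^4 mm⁴ = 3.987×10^-8 m⁴
Effective length L_e = K·L = 1 × 4.43 = 4.430 m
P_cr = π²EI / L_e² = π² × 68.5×10⁹ × 3.987×10^-8 / 4.430² = 1.373×10^3 N

P_cr ≈ 1.37 kN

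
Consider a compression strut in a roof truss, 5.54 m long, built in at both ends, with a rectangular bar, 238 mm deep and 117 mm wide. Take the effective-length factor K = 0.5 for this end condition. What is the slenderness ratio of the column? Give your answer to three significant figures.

λ ≈ 82.0

Buckling occurs about the weak axis: I_min = h·b³/12 with b = 117 mm (the shorter side).
I_min = 238×117³/12 = 3.177×10^7 mm⁴
A = 2.785×10^4 mm²;  r_min = √(I/A) = √(3.177×10^7/2.785×10^4) = 33.77 mm
L_e = K·L = 0.5 × 5.54 m = 2.770 m = 2770.0 mm
λ = L_e / r_min = 2770.0 / 33.77 = 82.0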